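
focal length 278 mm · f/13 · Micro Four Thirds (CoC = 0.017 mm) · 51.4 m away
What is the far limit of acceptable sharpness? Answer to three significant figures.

Hyperfocal distance H = f²/(N·c) + f = 278²/(13 × 0.017) + 278 = 77284/0.221 + 278 ≈ 349979.4 mm ≈ 350.0 m.
Far limit Df = s·(H − f)/(H − s) = 51400 × (349979.4 − 278) / (349979.4 − 51400) = 51400 × 349701.4 / 298579.4 ≈ 60201 mm ≈ 60.2 m.

60.2 m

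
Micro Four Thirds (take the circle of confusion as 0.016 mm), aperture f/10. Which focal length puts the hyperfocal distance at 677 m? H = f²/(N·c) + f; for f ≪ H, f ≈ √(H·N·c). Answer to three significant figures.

329 mm

From H = f²/(N·c) + f, with f ≪ H: f ≈ √(H·N·c) = √(677000 × 10 × 0.016) = √108320 ≈ 329.1 mm.
The +f correction barely moves this — solving exactly, f² + N·c·f − N·c·H = 0 ⇒ f = (−N·c + √((N·c)² + 4·N·c·H))/2 = (−0.16 + √433280)/2 ≈ 329.04 mm, so f ≈ 329 mm.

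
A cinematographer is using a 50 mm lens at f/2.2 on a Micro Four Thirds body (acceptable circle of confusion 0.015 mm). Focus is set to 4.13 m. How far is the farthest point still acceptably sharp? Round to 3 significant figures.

4.37 m

Hyperfocal distance H = f²/(N·c) + f = 50²/(2.2 × 0.015) + 50 = 2500/0.033 + 50 ≈ 75807.6 mm ≈ 75.81 m.
Far limit Df = s·(H − f)/(H − s) = 4130 × (75807.6 − 50) / (75807.6 − 4130) = 4130 × 75757.6 / 71677.6 ≈ 4365.1 mm ≈ 4.37 m.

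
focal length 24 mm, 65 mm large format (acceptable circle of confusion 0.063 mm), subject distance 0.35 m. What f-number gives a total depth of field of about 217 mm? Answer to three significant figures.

f/7.99

Write h = H − f = f²/(N·c). The thin-lens limits are Dn = s·h/(h + (s−f)) and Df = s·h/(h − (s−f)), so DoF = Df − Dn = 2·s·(s−f)·h / (h² − (s−f)²).
That is a quadratic in h: DoF·h² − 2·s·(s−f)·h − DoF·(s−f)² = 0 ⇒ h = (s−f)·(s + √(s² + DoF²)) / DoF = 326 × (350 + √(350² + 217²)) / 217 = 326 × (350 + 411.812) / 217 ≈ 1144.5 mm.
Then N = f²/(c·h) = 24² / (0.063 × 1144.5) = 576 / 72.102 ≈ 7.99.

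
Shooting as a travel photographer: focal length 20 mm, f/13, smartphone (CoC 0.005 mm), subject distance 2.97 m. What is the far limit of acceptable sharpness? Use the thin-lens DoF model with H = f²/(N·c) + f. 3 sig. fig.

Hyperfocal distance H = f²/(N·c) + f = 20²/(13 × 0.005) + 20 = 400/0.065 + 20 ≈ 6173.8 mm ≈ 6.174 m.
Far limit Df = s·(H − f)/(H − s) = 2970 × (6173.8 − 20) / (6173.8 − 2970) = 2970 × 6153.8 / 3203.8 ≈ 5704.7 mm ≈ 5.70 m.

5.70 m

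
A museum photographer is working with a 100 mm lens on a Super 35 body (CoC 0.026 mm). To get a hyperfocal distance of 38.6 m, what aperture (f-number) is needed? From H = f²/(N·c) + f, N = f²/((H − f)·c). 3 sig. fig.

f/9.99

Rearrange H = f²/(N·c) + f for N: N = f² / ((H − f)·c).
N = 100² / ((38600 − 100) × 0.026) = 10000 / 1001 ≈ 9.99.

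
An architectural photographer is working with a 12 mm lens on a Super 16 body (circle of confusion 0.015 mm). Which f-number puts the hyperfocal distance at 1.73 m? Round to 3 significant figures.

f/5.59

Rearrange H = f²/(N·c) + f for N: N = f² / ((H − f)·c).
N = 12² / ((1730 − 12) × 0.015) = 144 / 25.77 ≈ 5.59.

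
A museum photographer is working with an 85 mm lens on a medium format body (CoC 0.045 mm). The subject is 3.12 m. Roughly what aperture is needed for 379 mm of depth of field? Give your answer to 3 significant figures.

Write h = H − f = f²/(N·c). The thin-lens limits are Dn = s·h/(h + (s−f)) and Df = s·h/(h − (s−f)), so DoF = Df − Dn = 2·s·(s−f)·h / (h² − (s−f)²).
That is a quadratic in h: DoF·h² − 2·s·(s−f)·h − DoF·(s−f)² = 0 ⇒ h = (s−f)·(s + √(s² + DoF²)) / DoF = 3035 × (3120 + √(3120² + 379²)) / 379 = 3035 × (3120 + 3142.94) / 379 ≈ 50153 mm.
Then N = f²/(c·h) = 85² / (0.045 × 50153) = 7225 / 2256.9 ≈ 3.20.

f/3.20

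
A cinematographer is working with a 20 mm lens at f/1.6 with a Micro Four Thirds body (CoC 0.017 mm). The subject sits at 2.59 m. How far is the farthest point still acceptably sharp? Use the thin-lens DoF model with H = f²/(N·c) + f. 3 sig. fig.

Hyperfocal distance H = f²/(N·c) + f = 20²/(1.6 × 0.017) + 20 = 400/0.0272 + 20 ≈ 14725.9 mm ≈ 14.73 m.
Far limit Df = s·(H − f)/(H − s) = 2590 × (14725.9 − 20) / (14725.9 − 2590) = 2590 × 14705.9 / 12135.9 ≈ 3138.5 mm ≈ 3.14 m.

3.14 m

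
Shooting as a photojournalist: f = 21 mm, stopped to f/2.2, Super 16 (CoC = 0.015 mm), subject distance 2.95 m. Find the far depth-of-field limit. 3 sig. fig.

3.78 m

Hyperfocal distance H = f²/(N·c) + f = 21²/(2.2 × 0.015) + 21 = 441/0.033 + 21 ≈ 13384.6 mm ≈ 13.38 m.
Far limit Df = s·(H − f)/(H − s) = 2950 × (13384.6 − 21) / (13384.6 − 2950) = 2950 × 13363.6 / 10434.6 ≈ 3778.1 mm ≈ 3.78 m.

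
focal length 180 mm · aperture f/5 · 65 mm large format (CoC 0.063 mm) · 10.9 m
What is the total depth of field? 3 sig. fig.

2.30 m

Hyperfocal distance H = f²/(N·c) + f = 180²/(5 × 0.063) + 180 = 32400/0.315 + 180 ≈ 103037.1 mm ≈ 103.0 m.
Near limit Dn = s·(H − f)/(H + s − 2f) = 10900 × (103037.1 − 180) / (103037.1 + 10900 − 2 × 180) = 10900 × 102857.1 / 113577.1 ≈ 9871.2 mm.
Far limit Df = s·(H − f)/(H − s) = 10900 × (103037.1 − 180) / (103037.1 − 10900) = 10900 × 102857.1 / 92137.1 ≈ 12168.2 mm.
Depth of field = Df − Dn = 12168.2 − 9871.2 ≈ 2297.0 mm ≈ 2.30 m.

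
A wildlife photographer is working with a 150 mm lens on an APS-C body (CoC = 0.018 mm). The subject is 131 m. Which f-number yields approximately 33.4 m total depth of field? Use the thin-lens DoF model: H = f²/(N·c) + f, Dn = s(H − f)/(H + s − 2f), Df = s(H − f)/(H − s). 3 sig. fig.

f/1.20

Write h = H − f = f²/(N·c). The thin-lens limits are Dn = s·h/(h + (s−f)) and Df = s·h/(h − (s−f)), so DoF = Df − Dn = 2·s·(s−f)·h / (h² − (s−f)²).
That is a quadratic in h: DoF·h² − 2·s·(s−f)·h − DoF·(s−f)² = 0 ⇒ h = (s−f)·(s + √(s² + DoF²)) / DoF = 130850 × (131000 + √(131000² + 33400²)) / 33400 = 130850 × (131000 + 135191) / 33400 ≈ 1042846 mm.
Then N = f²/(c·h) = 150² / (0.018 × 1042846) = 22500 / 18771 ≈ 1.20.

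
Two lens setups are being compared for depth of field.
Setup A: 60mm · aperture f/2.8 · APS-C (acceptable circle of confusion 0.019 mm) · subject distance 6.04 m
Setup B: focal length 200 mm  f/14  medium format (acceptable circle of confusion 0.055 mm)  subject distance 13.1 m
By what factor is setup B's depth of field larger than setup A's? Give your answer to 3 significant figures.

Setup A: H = 60²/(2.8×0.019) + 60 ≈ 67729.2 mm; DoF = Df − Dn = 6625.5 − 5549.6 ≈ 1075.9 mm.
Setup B: H = 200²/(14×0.055) + 200 ≈ 52148.1 mm; DoF = Df − Dn = 17427.7 − 10494.1 ≈ 6933.6 mm.
Ratio = 6933.6 / 1075.9 ≈ 6.44.

6.44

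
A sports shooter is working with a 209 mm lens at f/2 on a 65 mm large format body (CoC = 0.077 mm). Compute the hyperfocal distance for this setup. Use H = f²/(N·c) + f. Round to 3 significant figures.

284 m

Hyperfocal distance H = f²/(N·c) + f = 209²/(2 × 0.077) + 209 = 43681/0.154 + 209 ≈ 283851.9 mm ≈ 284 m.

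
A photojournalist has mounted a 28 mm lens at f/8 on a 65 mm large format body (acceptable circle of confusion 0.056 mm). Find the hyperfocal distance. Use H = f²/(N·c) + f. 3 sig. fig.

1.78 m

Hyperfocal distance H = f²/(N·c) + f = 28²/(8 × 0.056) + 28 = 784/0.448 + 28 ≈ 1778.0 mm ≈ 1.78 m.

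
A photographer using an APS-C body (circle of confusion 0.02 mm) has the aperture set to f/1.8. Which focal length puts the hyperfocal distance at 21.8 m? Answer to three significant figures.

From H = f²/(N·c) + f, with f ≪ H: f ≈ √(H·N·c) = √(21800 × 1.8 × 0.02) = √784.80 ≈ 28.01 mm.
The +f correction barely moves this — solving exactly, f² + N·c·f − N·c·H = 0 ⇒ f = (−N·c + √((N·c)² + 4·N·c·H))/2 = (−0.036 + √3139.2)/2 ≈ 27.996 mm, so f ≈ 28.0 mm.

28.0 mm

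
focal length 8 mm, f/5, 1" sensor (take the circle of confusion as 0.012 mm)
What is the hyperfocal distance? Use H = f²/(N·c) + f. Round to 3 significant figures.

Hyperfocal distance H = f²/(N·c) + f = 8²/(5 × 0.012) + 8 = 64/0.06 + 8 ≈ 1074.7 mm ≈ 1.07 m.

1.07 m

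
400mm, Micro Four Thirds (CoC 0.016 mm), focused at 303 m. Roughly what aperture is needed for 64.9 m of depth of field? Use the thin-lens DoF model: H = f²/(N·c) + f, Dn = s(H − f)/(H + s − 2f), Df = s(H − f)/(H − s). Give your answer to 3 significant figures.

Write h = H − f = f²/(N·c). The thin-lens limits are Dn = s·h/(h + (s−f)) and Df = s·h/(h − (s−f)), so DoF = Df − Dn = 2·s·(s−f)·h / (h² − (s−f)²).
That is a quadratic in h: DoF·h² − 2·s·(s−f)·h − DoF·(s−f)² = 0 ⇒ h = (s−f)·(s + √(s² + DoF²)) / DoF = 302600 × (303000 + √(303000² + 64900²)) / 64900 = 302600 × (303000 + 309873) / 64900 ≈ 2857554 mm.
Then N = f²/(c·h) = 400² / (0.016 × 2857554) = 160000 / 45721 ≈ 3.50.

f/3.50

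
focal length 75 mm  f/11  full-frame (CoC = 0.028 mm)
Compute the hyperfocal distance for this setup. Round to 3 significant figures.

18.3 m

Hyperfocal distance H = f²/(N·c) + f = 75²/(11 × 0.028) + 75 = 5625/0.308 + 75 ≈ 18338.0 mm ≈ 18.3 m.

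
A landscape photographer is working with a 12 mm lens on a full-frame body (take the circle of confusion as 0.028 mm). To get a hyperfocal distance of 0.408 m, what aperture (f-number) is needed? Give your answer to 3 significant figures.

Rearrange H = f²/(N·c) + f for N: N = f² / ((H − f)·c).
N = 12² / ((408 − 12) × 0.028) = 144 / 11.09 ≈ 13.

f/13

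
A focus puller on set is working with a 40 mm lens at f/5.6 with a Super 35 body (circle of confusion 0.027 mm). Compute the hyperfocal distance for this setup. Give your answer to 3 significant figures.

10.6 m

Hyperfocal distance H = f²/(N·c) + f = 40²/(5.6 × 0.027) + 40 = 1600/0.1512 + 40 ≈ 10622.0 mm ≈ 10.6 m.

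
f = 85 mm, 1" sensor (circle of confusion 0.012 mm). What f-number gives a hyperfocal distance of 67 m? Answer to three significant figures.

f/9

Rearrange H = f²/(N·c) + f for N: N = f² / ((H − f)·c).
N = 85² / ((67000 − 85) × 0.012) = 7225 / 803.0 ≈ 9.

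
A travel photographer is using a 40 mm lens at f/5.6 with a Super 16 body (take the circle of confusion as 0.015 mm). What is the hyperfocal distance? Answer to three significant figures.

Hyperfocal distance H = f²/(N·c) + f = 40²/(5.6 × 0.015) + 40 = 1600/0.084 + 40 ≈ 19087.6 mm ≈ 19.1 m.

19.1 m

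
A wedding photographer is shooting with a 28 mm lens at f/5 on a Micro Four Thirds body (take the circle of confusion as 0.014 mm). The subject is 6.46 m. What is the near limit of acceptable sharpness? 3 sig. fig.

Hyperfocal distance H = f²/(N·c) + f = 28²/(5 × 0.014) + 28 = 784/0.07 + 28 ≈ 11228.0 mm ≈ 11.23 m.
Near limit Dn = s·(H − f)/(H + s − 2f) = 6460 × (11228.0 − 28) / (11228.0 + 6460 − 2 × 28) = 6460 × 11200.0 / 17632.0 ≈ 4103.4 mm ≈ 4.10 m.

4.10 m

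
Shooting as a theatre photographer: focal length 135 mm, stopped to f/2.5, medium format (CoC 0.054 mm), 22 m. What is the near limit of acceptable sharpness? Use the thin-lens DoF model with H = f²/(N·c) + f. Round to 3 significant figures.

Hyperfocal distance H = f²/(N·c) + f = 135²/(2.5 × 0.054) + 135 = 18225/0.135 + 135 ≈ 135135.0 mm ≈ 135.1 m.
Near limit Dn = s·(H − f)/(H + s − 2f) = 22000 × (135135.0 − 135) / (135135.0 + 22000 − 2 × 135) = 22000 × 135000.0 / 156865.0 ≈ 18933 mm ≈ 18.9 m.

18.9 m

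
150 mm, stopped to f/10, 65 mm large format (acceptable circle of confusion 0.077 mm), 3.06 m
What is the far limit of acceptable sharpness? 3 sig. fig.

Hyperfocal distance H = f²/(N·c) + f = 150²/(10 × 0.077) + 150 = 22500/0.77 + 150 ≈ 29370.8 mm ≈ 29.37 m.
Far limit Df = s·(H − f)/(H − s) = 3060 × (29370.8 − 150) / (29370.8 − 3060) = 3060 × 29220.8 / 26310.8 ≈ 3398.4 mm ≈ 3.40 m.

3.40 m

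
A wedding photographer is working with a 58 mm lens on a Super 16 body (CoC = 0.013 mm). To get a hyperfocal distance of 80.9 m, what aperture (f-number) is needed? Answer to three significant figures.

f/3.20

Rearrange H = f²/(N·c) + f for N: N = f² / ((H − f)·c).
N = 58² / ((80900 − 58) × 0.013) = 3364 / 1051 ≈ 3.20.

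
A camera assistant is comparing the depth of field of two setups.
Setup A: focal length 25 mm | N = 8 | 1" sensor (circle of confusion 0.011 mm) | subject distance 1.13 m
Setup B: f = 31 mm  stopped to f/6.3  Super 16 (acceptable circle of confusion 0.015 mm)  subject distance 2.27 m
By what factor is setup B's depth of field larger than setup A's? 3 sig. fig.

Setup A: H = 25²/(8×0.011) + 25 ≈ 7127.3 mm; DoF = Df − Dn = 1338.20 − 977.86 ≈ 360.34 mm.
Setup B: H = 31²/(6.3×0.015) + 31 ≈ 10200.3 mm; DoF = Df − Dn = 2910.9 − 1860.4 ≈ 1050.5 mm.
Ratio = 1050.5 / 360.34 ≈ 2.92.

2.92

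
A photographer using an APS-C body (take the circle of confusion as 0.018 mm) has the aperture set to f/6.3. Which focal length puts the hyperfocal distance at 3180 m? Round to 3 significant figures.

From H = f²/(N·c) + f, with f ≪ H: f ≈ √(H·N·c) = √(3180000 × 6.3 × 0.018) = √360612 ≈ 600.5 mm.
Exact: f² + N·c·f − N·c·H = 0 ⇒ f = (−N·c + √((N·c)² + 4·N·c·H))/2 = (−0.1134 + √1442448)/2 ≈ 600.45 mm ≈ 600 mm.

600 mm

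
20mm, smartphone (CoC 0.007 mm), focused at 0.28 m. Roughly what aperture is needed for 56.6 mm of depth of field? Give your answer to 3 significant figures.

Write h = H − f = f²/(N·c). The thin-lens limits are Dn = s·h/(h + (s−f)) and Df = s·h/(h − (s−f)), so DoF = Df − Dn = 2·s·(s−f)·h / (h² − (s−f)²).
That is a quadratic in h: DoF·h² − 2·s·(s−f)·h − DoF·(s−f)² = 0 ⇒ h = (s−f)·(s + √(s² + DoF²)) / DoF = 260 × (280 + √(280² + 56.6²)) / 56.6 = 260 × (280 + 285.663) / 56.6 ≈ 2598.5 mm.
Then N = f²/(c·h) = 20² / (0.007 × 2598.5) = 400 / 18.189 ≈ 22.

f/22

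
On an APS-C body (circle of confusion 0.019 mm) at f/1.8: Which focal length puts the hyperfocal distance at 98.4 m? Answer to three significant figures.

From H = f²/(N·c) + f, with f ≪ H: f ≈ √(H·N·c) = √(98400 × 1.8 × 0.019) = √3365.3 ≈ 58.01 mm.
The +f correction barely moves this — solving exactly, f² + N·c·f − N·c·H = 0 ⇒ f = (−N·c + √((N·c)² + 4·N·c·H))/2 = (−0.0342 + √13461)/2 ≈ 57.994 mm, so f ≈ 58.0 mm.

58.0 mm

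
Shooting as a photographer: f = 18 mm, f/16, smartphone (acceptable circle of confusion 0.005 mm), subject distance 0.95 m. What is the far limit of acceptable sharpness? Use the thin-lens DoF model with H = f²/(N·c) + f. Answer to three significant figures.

1.23 m

Hyperfocal distance H = f²/(N·c) + f = 18²/(16 × 0.005) + 18 = 324/0.08 + 18 ≈ 4068.0 mm ≈ 4.068 m.
Far limit Df = s·(H − f)/(H − s) = 950 × (4068.0 − 18) / (4068.0 − 950) = 950 × 4050.0 / 3118.0 ≈ 1234.0 mm ≈ 1.23 m.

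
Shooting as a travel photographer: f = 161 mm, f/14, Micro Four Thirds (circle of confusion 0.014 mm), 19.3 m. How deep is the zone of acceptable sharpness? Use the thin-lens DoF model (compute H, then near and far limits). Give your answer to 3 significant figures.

5.71 m

Hyperfocal distance H = f²/(N·c) + f = 161²/(14 × 0.014) + 161 = 25921/0.196 + 161 ≈ 132411.0 mm ≈ 132.4 m.
Near limit Dn = s·(H − f)/(H + s − 2f) = 19300 × (132411.0 − 161) / (132411.0 + 19300 − 2 × 161) = 19300 × 132250.0 / 151389.0 ≈ 16860.0 mm.
Far limit Df = s·(H − f)/(H − s) = 19300 × (132411.0 − 161) / (132411.0 − 19300) = 19300 × 132250.0 / 113111.0 ≈ 22565.7 mm.
Depth of field = Df − Dn = 22565.7 − 16860.0 ≈ 5705.7 mm ≈ 5.71 m.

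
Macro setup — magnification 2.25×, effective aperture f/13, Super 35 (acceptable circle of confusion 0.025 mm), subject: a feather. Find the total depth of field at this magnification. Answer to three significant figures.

0.128 mm

At magnification m, DoF ≈ 2·N_eff·c/m² = 2 × 13 × 0.025 / 2.25² = 0.65 / 5.062 ≈ 0.128 mm.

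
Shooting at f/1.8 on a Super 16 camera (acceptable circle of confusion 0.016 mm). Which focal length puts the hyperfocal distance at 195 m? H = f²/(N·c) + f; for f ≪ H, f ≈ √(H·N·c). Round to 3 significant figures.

From H = f²/(N·c) + f, with f ≪ H: f ≈ √(H·N·c) = √(195000 × 1.8 × 0.016) = √5616.0 ≈ 74.94 mm.
The +f correction barely moves this — solving exactly, f² + N·c·f − N·c·H = 0 ⇒ f = (−N·c + √((N·c)² + 4·N·c·H))/2 = (−0.0288 + √22464)/2 ≈ 74.926 mm, so f ≈ 74.9 mm.

74.9 mm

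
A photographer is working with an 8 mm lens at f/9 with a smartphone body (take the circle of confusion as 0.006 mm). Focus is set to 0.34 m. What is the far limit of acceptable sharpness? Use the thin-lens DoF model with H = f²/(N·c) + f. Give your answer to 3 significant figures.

472 mm

Hyperfocal distance H = f²/(N·c) + f = 8²/(9 × 0.006) + 8 = 64/0.054 + 8 ≈ 1193.2 mm ≈ 1.193 m.
Far limit Df = s·(H − f)/(H − s) = 340 × (1193.2 − 8) / (1193.2 − 340) = 340 × 1185.2 / 853.2 ≈ 472.30 mm.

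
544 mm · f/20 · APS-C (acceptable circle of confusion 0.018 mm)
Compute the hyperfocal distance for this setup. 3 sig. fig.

Hyperfocal distance H = f²/(N·c) + f = 544²/(20 × 0.018) + 544 = 295936/0.36 + 544 ≈ 822588.4 mm ≈ 823 m.

823 m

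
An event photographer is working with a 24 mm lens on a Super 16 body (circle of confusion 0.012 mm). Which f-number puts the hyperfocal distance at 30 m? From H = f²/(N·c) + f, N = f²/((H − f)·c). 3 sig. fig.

f/1.60

Rearrange H = f²/(N·c) + f for N: N = f² / ((H − f)·c).
N = 24² / ((30000 − 24) × 0.012) = 576 / 359.7 ≈ 1.60.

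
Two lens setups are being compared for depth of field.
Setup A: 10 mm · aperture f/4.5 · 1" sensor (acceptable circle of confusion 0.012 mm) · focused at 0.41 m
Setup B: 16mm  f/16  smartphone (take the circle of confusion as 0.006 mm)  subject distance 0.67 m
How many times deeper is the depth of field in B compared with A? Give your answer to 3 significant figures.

1.88

Setup A: H = 10²/(4.5×0.012) + 10 ≈ 1861.9 mm; DoF = Df − Dn = 522.96 − 337.17 ≈ 185.79 mm.
Setup B: H = 16²/(16×0.006) + 16 ≈ 2682.7 mm; DoF = Df − Dn = 887.71 − 538.04 ≈ 349.67 mm.
Ratio = 349.67 / 185.79 ≈ 1.88.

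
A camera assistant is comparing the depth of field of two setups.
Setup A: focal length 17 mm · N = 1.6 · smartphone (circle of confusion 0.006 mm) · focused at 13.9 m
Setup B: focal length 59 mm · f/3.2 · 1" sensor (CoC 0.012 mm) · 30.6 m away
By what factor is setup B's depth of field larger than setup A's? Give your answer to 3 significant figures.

1.43

Setup A: H = 17²/(1.6×0.006) + 17 ≈ 30121.2 mm; DoF = Df − Dn = 25796 − 9513 ≈ 16283 mm.
Setup B: H = 59²/(3.2×0.012) + 59 ≈ 90710.0 mm; DoF = Df − Dn = 46147 − 22889 ≈ 23258 mm.
Ratio = 23258 / 16283 ≈ 1.43.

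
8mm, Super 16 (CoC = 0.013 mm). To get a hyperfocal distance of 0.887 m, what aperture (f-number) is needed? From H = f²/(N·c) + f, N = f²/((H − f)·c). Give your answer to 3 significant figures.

Rearrange H = f²/(N·c) + f for N: N = f² / ((H − f)·c).
N = 8² / ((887 − 8) × 0.013) = 64 / 11.43 ≈ 5.60.

f/5.60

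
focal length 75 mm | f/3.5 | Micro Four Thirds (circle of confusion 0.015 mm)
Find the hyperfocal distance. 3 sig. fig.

107 m

Hyperfocal distance H = f²/(N·c) + f = 75²/(3.5 × 0.015) + 75 = 5625/0.0525 + 75 ≈ 107217.9 mm ≈ 107 m.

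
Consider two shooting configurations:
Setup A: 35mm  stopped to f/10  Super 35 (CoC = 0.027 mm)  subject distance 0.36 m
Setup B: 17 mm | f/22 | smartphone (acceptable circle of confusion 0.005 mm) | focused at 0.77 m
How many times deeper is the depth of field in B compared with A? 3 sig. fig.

9.28

Setup A: H = 35²/(10×0.027) + 35 ≈ 4572.0 mm; DoF = Df − Dn = 387.778 − 335.936 ≈ 51.842 mm.
Setup B: H = 17²/(22×0.005) + 17 ≈ 2644.3 mm; DoF = Df − Dn = 1079.35 − 598.47 ≈ 480.88 mm.
Ratio = 480.88 / 51.842 ≈ 9.28.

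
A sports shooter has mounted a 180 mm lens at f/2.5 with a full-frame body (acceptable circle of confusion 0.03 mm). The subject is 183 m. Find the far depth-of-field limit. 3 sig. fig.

Hyperfocal distance H = f²/(N·c) + f = 180²/(2.5 × 0.03) + 180 = 32400/0.075 + 180 ≈ 432180.0 mm ≈ 432.2 m.
Far limit Df = s·(H − f)/(H − s) = 183000 × (432180.0 − 180) / (432180.0 − 183000) = 183000 × 432000.0 / 249180.0 ≈ 317265 mm ≈ 317 m.

317 m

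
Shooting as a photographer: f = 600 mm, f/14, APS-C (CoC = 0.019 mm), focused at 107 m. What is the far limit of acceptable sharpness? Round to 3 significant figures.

Hyperfocal distance H = f²/(N·c) + f = 600²/(14 × 0.019) + 600 = 360000/0.266 + 600 ≈ 1353983.5 mm ≈ 1354 m.
Far limit Df = s·(H − f)/(H − s) = 107000 × (1353983.5 − 600) / (1353983.5 − 107000) = 107000 × 1353383.5 / 1246983.5 ≈ 116130 mm ≈ 116 m.

116 m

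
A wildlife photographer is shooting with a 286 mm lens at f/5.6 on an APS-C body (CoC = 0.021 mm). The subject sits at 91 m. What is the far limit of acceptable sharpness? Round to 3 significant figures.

105 m

Hyperfocal distance H = f²/(N·c) + f = 286²/(5.6 × 0.021) + 286 = 81796/0.1176 + 286 ≈ 695830.2 mm ≈ 695.8 m.
Far limit Df = s·(H − f)/(H − s) = 91000 × (695830.2 − 286) / (695830.2 − 91000) = 91000 × 695544.2 / 604830.2 ≈ 104648 mm ≈ 105 m.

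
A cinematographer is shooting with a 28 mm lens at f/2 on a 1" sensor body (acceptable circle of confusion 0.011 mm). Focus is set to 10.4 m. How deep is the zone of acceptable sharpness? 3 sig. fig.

6.61 m

Hyperfocal distance H = f²/(N·c) + f = 28²/(2 × 0.011) + 28 = 784/0.022 + 28 ≈ 35664.4 mm ≈ 35.66 m.
Near limit Dn = s·(H − f)/(H + s − 2f) = 10400 × (35664.4 − 28) / (35664.4 + 10400 − 2 × 28) = 10400 × 35636.4 / 46008.4 ≈ 8055.5 mm.
Far limit Df = s·(H − f)/(H − s) = 10400 × (35664.4 − 28) / (35664.4 − 10400) = 10400 × 35636.4 / 25264.4 ≈ 14669.6 mm.
Depth of field = Df − Dn = 14669.6 − 8055.5 ≈ 6614.1 mm ≈ 6.61 m.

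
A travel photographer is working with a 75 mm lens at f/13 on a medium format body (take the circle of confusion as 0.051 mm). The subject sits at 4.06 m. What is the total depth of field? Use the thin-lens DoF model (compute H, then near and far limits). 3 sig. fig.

Hyperfocal distance H = f²/(N·c) + f = 75²/(13 × 0.051) + 75 = 5625/0.663 + 75 ≈ 8559.2 mm ≈ 8.559 m.
Near limit Dn = s·(H − f)/(H + s − 2f) = 4060 × (8559.2 − 75) / (8559.2 + 4060 − 2 × 75) = 4060 × 8484.2 / 12469.2 ≈ 2762.5 mm.
Far limit Df = s·(H − f)/(H − s) = 4060 × (8559.2 − 75) / (8559.2 − 4060) = 4060 × 8484.2 / 4499.2 ≈ 7656.0 mm.
Depth of field = Df − Dn = 7656.0 − 2762.5 ≈ 4893.5 mm ≈ 4.89 m.

4.89 m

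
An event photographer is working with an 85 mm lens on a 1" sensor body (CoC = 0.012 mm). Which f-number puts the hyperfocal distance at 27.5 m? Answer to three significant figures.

f/22

Rearrange H = f²/(N·c) + f for N: N = f² / ((H − f)·c).
N = 85² / ((27500 − 85) × 0.012) = 7225 / 329.0 ≈ 22.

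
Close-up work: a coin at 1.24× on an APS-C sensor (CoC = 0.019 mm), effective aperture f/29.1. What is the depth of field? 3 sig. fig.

At magnification m, DoF ≈ 2·N_eff·c/m² = 2 × 29.1 × 0.019 / 1.24² = 1.106 / 1.538 ≈ 0.719 mm.

0.719 mm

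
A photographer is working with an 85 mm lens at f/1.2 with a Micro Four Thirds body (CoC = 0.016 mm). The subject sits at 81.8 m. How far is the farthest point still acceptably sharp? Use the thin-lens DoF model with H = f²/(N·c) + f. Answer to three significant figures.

Hyperfocal distance H = f²/(N·c) + f = 85²/(1.2 × 0.016) + 85 = 7225/0.0192 + 85 ≈ 376387.1 mm ≈ 376.4 m.
Far limit Df = s·(H − f)/(H − s) = 81800 × (376387.1 − 85) / (376387.1 − 81800) = 81800 × 376302.1 / 294587.1 ≈ 104490 mm ≈ 104 m.

104 m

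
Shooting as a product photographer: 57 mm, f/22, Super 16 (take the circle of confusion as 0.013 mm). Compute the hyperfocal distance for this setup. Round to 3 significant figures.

Hyperfocal distance H = f²/(N·c) + f = 57²/(22 × 0.013) + 57 = 3249/0.286 + 57 ≈ 11417.1 mm ≈ 11.4 m.

11.4 m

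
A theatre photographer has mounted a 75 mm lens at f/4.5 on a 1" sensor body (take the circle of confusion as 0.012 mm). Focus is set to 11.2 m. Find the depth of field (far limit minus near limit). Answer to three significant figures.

2.42 m

Hyperfocal distance H = f²/(N·c) + f = 75²/(4.5 × 0.012) + 75 = 5625/0.054 + 75 ≈ 104241.7 mm ≈ 104.2 m.
Near limit Dn = s·(H − f)/(H + s − 2f) = 11200 × (104241.7 − 75) / (104241.7 + 11200 − 2 × 75) = 11200 × 104166.7 / 115291.7 ≈ 10119.3 mm.
Far limit Df = s·(H − f)/(H − s) = 11200 × (104241.7 − 75) / (104241.7 − 11200) = 11200 × 104166.7 / 93041.7 ≈ 12539.2 mm.
Depth of field = Df − Dn = 12539.2 − 10119.3 ≈ 2419.9 mm ≈ 2.42 m.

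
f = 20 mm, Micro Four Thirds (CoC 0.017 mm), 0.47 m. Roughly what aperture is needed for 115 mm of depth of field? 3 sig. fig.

f/6.30

Write h = H − f = f²/(N·c). The thin-lens limits are Dn = s·h/(h + (s−f)) and Df = s·h/(h − (s−f)), so DoF = Df − Dn = 2·s·(s−f)·h / (h² − (s−f)²).
That is a quadratic in h: DoF·h² − 2·s·(s−f)·h − DoF·(s−f)² = 0 ⇒ h = (s−f)·(s + √(s² + DoF²)) / DoF = 450 × (470 + √(470² + 115²)) / 115 = 450 × (470 + 483.865) / 115 ≈ 3732.5 mm.
Then N = f²/(c·h) = 20² / (0.017 × 3732.5) = 400 / 63.453 ≈ 6.30.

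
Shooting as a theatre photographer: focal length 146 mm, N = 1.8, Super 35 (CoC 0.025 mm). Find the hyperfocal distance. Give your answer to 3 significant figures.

Hyperfocal distance H = f²/(N·c) + f = 146²/(1.8 × 0.025) + 146 = 21316/0.045 + 146 ≈ 473834.9 mm ≈ 474 m.

474 m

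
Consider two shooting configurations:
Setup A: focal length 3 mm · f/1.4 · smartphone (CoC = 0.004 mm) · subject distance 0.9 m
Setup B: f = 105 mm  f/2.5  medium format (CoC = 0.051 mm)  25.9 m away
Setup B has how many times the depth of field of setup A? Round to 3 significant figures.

Setup A: H = 3²/(1.4×0.004) + 3 ≈ 1610.1 mm; DoF = Df − Dn = 2036.8 − 577.6 ≈ 1459.2 mm.
Setup B: H = 105²/(2.5×0.051) + 105 ≈ 86575.6 mm; DoF = Df − Dn = 36911 − 19949 ≈ 16962 mm.
Ratio = 16962 / 1459.2 ≈ 11.6.

11.6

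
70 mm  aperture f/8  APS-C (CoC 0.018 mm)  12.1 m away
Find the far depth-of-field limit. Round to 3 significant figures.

18.7 m

Hyperfocal distance H = f²/(N·c) + f = 70²/(8 × 0.018) + 70 = 4900/0.144 + 70 ≈ 34097.8 mm ≈ 34.10 m.
Far limit Df = s·(H − f)/(H − s) = 12100 × (34097.8 − 70) / (34097.8 − 12100) = 12100 × 34027.8 / 21997.8 ≈ 18717 mm ≈ 18.7 m.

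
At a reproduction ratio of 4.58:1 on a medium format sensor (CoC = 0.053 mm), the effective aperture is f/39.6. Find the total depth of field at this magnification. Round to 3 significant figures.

At magnification m, DoF ≈ 2·N_eff·c/m² = 2 × 39.6 × 0.053 / 4.58² = 4.198 / 20.98 ≈ 0.2 mm.

0.200 mm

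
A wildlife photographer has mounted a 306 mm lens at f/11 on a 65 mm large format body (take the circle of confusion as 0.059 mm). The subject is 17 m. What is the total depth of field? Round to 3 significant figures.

Hyperfocal distance H = f²/(N·c) + f = 306²/(11 × 0.059) + 306 = 93636/0.649 + 306 ≈ 144583.3 mm ≈ 144.6 m.
Near limit Dn = s·(H − f)/(H + s − 2f) = 17000 × (144583.3 − 306) / (144583.3 + 17000 − 2 × 306) = 17000 × 144277.3 / 160971.3 ≈ 15237.0 mm.
Far limit Df = s·(H − f)/(H − s) = 17000 × (144583.3 − 306) / (144583.3 − 17000) = 17000 × 144277.3 / 127583.3 ≈ 19224.4 mm.
Depth of field = Df − Dn = 19224.4 − 15237.0 ≈ 3987.4 mm ≈ 3.99 m.

3.99 m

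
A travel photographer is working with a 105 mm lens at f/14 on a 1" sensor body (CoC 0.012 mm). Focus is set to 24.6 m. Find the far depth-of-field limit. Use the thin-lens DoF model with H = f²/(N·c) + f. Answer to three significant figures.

39.3 m

Hyperfocal distance H = f²/(N·c) + f = 105²/(14 × 0.012) + 105 = 11025/0.168 + 105 ≈ 65730.0 mm ≈ 65.73 m.
Far limit Df = s·(H − f)/(H − s) = 24600 × (65730.0 − 105) / (65730.0 − 24600) = 24600 × 65625.0 / 41130.0 ≈ 39251 mm ≈ 39.3 m.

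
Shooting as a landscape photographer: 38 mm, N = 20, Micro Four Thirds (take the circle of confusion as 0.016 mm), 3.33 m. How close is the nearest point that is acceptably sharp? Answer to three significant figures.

1.93 m

Hyperfocal distance H = f²/(N·c) + f = 38²/(20 × 0.016) + 38 = 1444/0.32 + 38 ≈ 4550.5 mm ≈ 4.551 m.
Near limit Dn = s·(H − f)/(H + s − 2f) = 3330 × (4550.5 − 38) / (4550.5 + 3330 − 2 × 38) = 3330 × 4512.5 / 7804.5 ≈ 1925.4 mm ≈ 1.93 m.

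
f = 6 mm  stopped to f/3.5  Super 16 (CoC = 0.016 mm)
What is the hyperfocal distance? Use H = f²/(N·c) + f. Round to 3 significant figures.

0.649 m

Hyperfocal distance H = f²/(N·c) + f = 6²/(3.5 × 0.016) + 6 = 36/0.056 + 6 ≈ 648.9 mm ≈ 0.649 m.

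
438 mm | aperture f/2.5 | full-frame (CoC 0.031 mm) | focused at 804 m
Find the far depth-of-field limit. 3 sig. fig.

1190 m

Hyperfocal distance H = f²/(N·c) + f = 438²/(2.5 × 0.031) + 438 = 191844/0.0775 + 438 ≈ 2475844.5 mm ≈ 2476 m.
Far limit Df = s·(H − f)/(H − s) = 804000 × (2475844.5 − 438) / (2475844.5 − 804000) = 804000 × 2475406.5 / 1671844.5 ≈ 1190438 mm ≈ 1190 m.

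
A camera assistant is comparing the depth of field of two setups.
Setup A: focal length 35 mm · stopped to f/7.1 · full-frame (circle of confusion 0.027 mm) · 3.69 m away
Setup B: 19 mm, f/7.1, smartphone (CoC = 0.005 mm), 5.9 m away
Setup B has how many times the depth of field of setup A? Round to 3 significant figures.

1.63

Setup A: H = 35²/(7.1×0.027) + 35 ≈ 6425.2 mm; DoF = Df − Dn = 8620.9 − 2347.4 ≈ 6273.5 mm.
Setup B: H = 19²/(7.1×0.005) + 19 ≈ 10188.0 mm; DoF = Df − Dn = 13992 − 3738 ≈ 10254 mm.
Ratio = 10254 / 6273.5 ≈ 1.63.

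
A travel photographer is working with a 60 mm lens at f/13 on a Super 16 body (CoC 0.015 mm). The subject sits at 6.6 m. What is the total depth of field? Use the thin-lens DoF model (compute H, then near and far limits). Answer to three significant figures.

5.35 m

Hyperfocal distance H = f²/(N·c) + f = 60²/(13 × 0.015) + 60 = 3600/0.195 + 60 ≈ 18521.5 mm ≈ 18.52 m.
Near limit Dn = s·(H − f)/(H + s − 2f) = 6600 × (18521.5 − 60) / (18521.5 + 6600 − 2 × 60) = 6600 × 18461.5 / 25001.5 ≈ 4873.5 mm.
Far limit Df = s·(H − f)/(H − s) = 6600 × (18521.5 − 60) / (18521.5 − 6600) = 6600 × 18461.5 / 11921.5 ≈ 10220.7 mm.
Depth of field = Df − Dn = 10220.7 − 4873.5 ≈ 5347.2 mm ≈ 5.35 m.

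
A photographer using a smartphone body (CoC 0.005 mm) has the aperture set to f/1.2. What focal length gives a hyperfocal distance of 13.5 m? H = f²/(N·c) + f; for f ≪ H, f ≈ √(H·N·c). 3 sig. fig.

From H = f²/(N·c) + f, with f ≪ H: f ≈ √(H·N·c) = √(13500 × 1.2 × 0.005) = √81.000 ≈ 9.000 mm.
The +f correction barely moves this — solving exactly, f² + N·c·f − N·c·H = 0 ⇒ f = (−N·c + √((N·c)² + 4·N·c·H))/2 = (−0.006 + √324.00)/2 ≈ 8.9970 mm, so f ≈ 9.00 mm.

9.00 mm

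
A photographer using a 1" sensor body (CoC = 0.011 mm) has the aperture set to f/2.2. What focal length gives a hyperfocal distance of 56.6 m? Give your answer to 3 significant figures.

37.0 mm

From H = f²/(N·c) + f, with f ≪ H: f ≈ √(H·N·c) = √(56600 × 2.2 × 0.011) = √1369.7 ≈ 37.01 mm.
The +f correction barely moves this — solving exactly, f² + N·c·f − N·c·H = 0 ⇒ f = (−N·c + √((N·c)² + 4·N·c·H))/2 = (−0.0242 + √5478.9)/2 ≈ 36.998 mm, so f ≈ 37.0 mm.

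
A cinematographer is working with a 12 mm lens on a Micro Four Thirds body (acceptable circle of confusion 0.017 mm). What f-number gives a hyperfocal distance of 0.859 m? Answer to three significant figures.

f/10

Rearrange H = f²/(N·c) + f for N: N = f² / ((H − f)·c).
N = 12² / ((859 − 12) × 0.017) = 144 / 14.40 ≈ 10.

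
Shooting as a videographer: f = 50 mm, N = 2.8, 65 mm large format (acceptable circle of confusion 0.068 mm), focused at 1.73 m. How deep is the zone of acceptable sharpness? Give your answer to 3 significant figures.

450 mm

Hyperfocal distance H = f²/(N·c) + f = 50²/(2.8 × 0.068) + 50 = 2500/0.1904 + 50 ≈ 13180.3 mm ≈ 13.18 m.
Near limit Dn = s·(H − f)/(H + s − 2f) = 1730 × (13180.3 − 50) / (13180.3 + 1730 − 2 × 50) = 1730 × 13130.3 / 14810.3 ≈ 1533.76 mm.
Far limit Df = s·(H − f)/(H − s) = 1730 × (13180.3 − 50) / (13180.3 − 1730) = 1730 × 13130.3 / 11450.3 ≈ 1983.83 mm.
Depth of field = Df − Dn = 1983.83 − 1533.76 ≈ 450.07 mm.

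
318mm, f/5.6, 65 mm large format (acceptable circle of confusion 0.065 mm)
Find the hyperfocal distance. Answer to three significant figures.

278 m

Hyperfocal distance H = f²/(N·c) + f = 318²/(5.6 × 0.065) + 318 = 101124/0.364 + 318 ≈ 278131.2 mm ≈ 278 m.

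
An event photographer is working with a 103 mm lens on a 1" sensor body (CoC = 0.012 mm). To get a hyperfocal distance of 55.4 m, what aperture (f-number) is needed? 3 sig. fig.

Rearrange H = f²/(N·c) + f for N: N = f² / ((H − f)·c).
N = 103² / ((55400 − 103) × 0.012) = 10609 / 663.6 ≈ 16.

f/16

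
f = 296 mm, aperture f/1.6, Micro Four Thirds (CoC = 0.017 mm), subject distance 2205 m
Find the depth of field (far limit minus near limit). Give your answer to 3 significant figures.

5680 m

Hyperfocal distance H = f²/(N·c) + f = 296²/(1.6 × 0.017) + 296 = 87616/0.0272 + 296 ≈ 3221472.5 mm ≈ 3221 m.
Near limit Dn = s·(H − f)/(H + s − 2f) = 2205000 × (3221472.5 − 296) / (3221472.5 + 2205000 − 2 × 296) = 2205000 × 3221176.5 / 5425880.5 ≈ 1309040 mm.
Far limit Df = s·(H − f)/(H − s) = 2205000 × (3221472.5 − 296) / (3221472.5 − 2205000) = 2205000 × 3221176.5 / 1016472.5 ≈ 6987591 mm.
Depth of field = Df − Dn = 6987591 − 1309040 ≈ 5678551 mm ≈ 5680 m.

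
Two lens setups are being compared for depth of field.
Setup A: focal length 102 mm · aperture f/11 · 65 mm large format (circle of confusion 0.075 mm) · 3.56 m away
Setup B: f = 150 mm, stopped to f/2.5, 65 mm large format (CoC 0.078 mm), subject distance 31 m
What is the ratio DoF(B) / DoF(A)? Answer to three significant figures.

Setup A: H = 102²/(11×0.075) + 102 ≈ 12712.9 mm; DoF = Df − Dn = 4905.0 − 2793.9 ≈ 2111.1 mm.
Setup B: H = 150²/(2.5×0.078) + 150 ≈ 115534.6 mm; DoF = Df − Dn = 42313 − 24460 ≈ 17853 mm.
Ratio = 17853 / 2111.1 ≈ 8.46.

8.46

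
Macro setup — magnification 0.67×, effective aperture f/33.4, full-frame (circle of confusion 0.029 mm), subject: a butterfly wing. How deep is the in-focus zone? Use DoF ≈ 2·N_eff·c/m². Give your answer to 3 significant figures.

4.32 mm

At magnification m, DoF ≈ 2·N_eff·c/m² = 2 × 33.4 × 0.029 / 0.67² = 1.937 / 0.4489 ≈ 4.32 mm.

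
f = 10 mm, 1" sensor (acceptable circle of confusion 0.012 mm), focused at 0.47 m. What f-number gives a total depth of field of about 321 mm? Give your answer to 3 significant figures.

f/5.60

Write h = H − f = f²/(N·c). The thin-lens limits are Dn = s·h/(h + (s−f)) and Df = s·h/(h − (s−f)), so DoF = Df − Dn = 2·s·(s−f)·h / (h² − (s−f)²).
That is a quadratic in h: DoF·h² − 2·s·(s−f)·h − DoF·(s−f)² = 0 ⇒ h = (s−f)·(s + √(s² + DoF²)) / DoF = 460 × (470 + √(470² + 321²)) / 321 = 460 × (470 + 569.158) / 321 ≈ 1489.1 mm.
Then N = f²/(c·h) = 10² / (0.012 × 1489.1) = 100 / 17.870 ≈ 5.60.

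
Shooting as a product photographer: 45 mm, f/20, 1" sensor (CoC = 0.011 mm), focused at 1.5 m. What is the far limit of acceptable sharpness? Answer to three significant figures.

Hyperfocal distance H = f²/(N·c) + f = 45²/(20 × 0.011) + 45 = 2025/0.22 + 45 ≈ 9249.5 mm ≈ 9.250 m.
Far limit Df = s·(H − f)/(H − s) = 1500 × (9249.5 − 45) / (9249.5 − 1500) = 1500 × 9204.5 / 7749.5 ≈ 1781.6 mm ≈ 1.78 m.

1.78 m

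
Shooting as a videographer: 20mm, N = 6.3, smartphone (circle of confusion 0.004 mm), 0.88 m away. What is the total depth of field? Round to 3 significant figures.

95.6 mm

Hyperfocal distance H = f²/(N·c) + f = 20²/(6.3 × 0.004) + 20 = 400/0.0252 + 20 ≈ 15893.0 mm ≈ 15.89 m.
Near limit Dn = s·(H − f)/(H + s − 2f) = 880 × (15893.0 − 20) / (15893.0 + 880 − 2 × 20) = 880 × 15873.0 / 16733.0 ≈ 834.772 mm.
Far limit Df = s·(H − f)/(H − s) = 880 × (15893.0 − 20) / (15893.0 − 880) = 880 × 15873.0 / 15013.0 ≈ 930.410 mm.
Depth of field = Df − Dn = 930.410 − 834.772 ≈ 95.638 mm.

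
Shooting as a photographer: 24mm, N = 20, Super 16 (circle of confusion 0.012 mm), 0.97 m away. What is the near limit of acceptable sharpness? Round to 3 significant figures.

Hyperfocal distance H = f²/(N·c) + f = 24²/(20 × 0.012) + 24 = 576/0.24 + 24 ≈ 2424.0 mm ≈ 2.424 m.
Near limit Dn = s·(H − f)/(H + s − 2f) = 970 × (2424.0 − 24) / (2424.0 + 970 − 2 × 24) = 970 × 2400.0 / 3346.0 ≈ 695.76 mm ≈ 0.696 m.

0.696 m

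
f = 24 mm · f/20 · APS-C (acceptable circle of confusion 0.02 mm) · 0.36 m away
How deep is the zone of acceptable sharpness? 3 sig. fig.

Hyperfocal distance H = f²/(N·c) + f = 24²/(20 × 0.02) + 24 = 576/0.4 + 24 ≈ 1464.0 mm ≈ 1.464 m.
Near limit Dn = s·(H − f)/(H + s − 2f) = 360 × (1464.0 − 24) / (1464.0 + 360 − 2 × 24) = 360 × 1440.0 / 1776.0 ≈ 291.89 mm.
Far limit Df = s·(H − f)/(H − s) = 360 × (1464.0 − 24) / (1464.0 − 360) = 360 × 1440.0 / 1104.0 ≈ 469.57 mm.
Depth of field = Df − Dn = 469.57 − 291.89 ≈ 177.68 mm.

178 mm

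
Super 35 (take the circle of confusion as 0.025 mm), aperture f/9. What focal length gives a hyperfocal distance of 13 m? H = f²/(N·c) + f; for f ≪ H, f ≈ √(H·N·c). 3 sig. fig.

From H = f²/(N·c) + f, with f ≪ H: f ≈ √(H·N·c) = √(13000 × 9 × 0.025) = √2925.0 ≈ 54.08 mm.
Exact: f² + N·c·f − N·c·H = 0 ⇒ f = (−N·c + √((N·c)² + 4·N·c·H))/2 = (−0.225 + √11700)/2 ≈ 53.971 mm ≈ 54.0 mm.

54.0 mm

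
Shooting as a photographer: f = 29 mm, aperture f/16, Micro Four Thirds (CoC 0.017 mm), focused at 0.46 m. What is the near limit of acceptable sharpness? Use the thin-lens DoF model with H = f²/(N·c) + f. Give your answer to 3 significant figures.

Hyperfocal distance H = f²/(N·c) + f = 29²/(16 × 0.017) + 29 = 841/0.272 + 29 ≈ 3120.9 mm ≈ 3.121 m.
Near limit Dn = s·(H − f)/(H + s − 2f) = 460 × (3120.9 − 29) / (3120.9 + 460 − 2 × 29) = 460 × 3091.9 / 3522.9 ≈ 403.72 mm.

404 mm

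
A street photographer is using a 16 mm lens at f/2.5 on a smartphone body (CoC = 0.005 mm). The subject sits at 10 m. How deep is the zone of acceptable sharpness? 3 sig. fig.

Hyperfocal distance H = f²/(N·c) + f = 16²/(2.5 × 0.005) + 16 = 256/0.0125 + 16 ≈ 20496.0 mm ≈ 20.50 m.
Near limit Dn = s·(H − f)/(H + s − 2f) = 10000 × (20496.0 − 16) / (20496.0 + 10000 − 2 × 16) = 10000 × 20480.0 / 30464.0 ≈ 6723 mm.
Far limit Df = s·(H − f)/(H − s) = 10000 × (20496.0 − 16) / (20496.0 − 10000) = 10000 × 20480.0 / 10496.0 ≈ 19512 mm.
Depth of field = Df − Dn = 19512 − 6723 ≈ 12789 mm ≈ 12.8 m.

12.8 m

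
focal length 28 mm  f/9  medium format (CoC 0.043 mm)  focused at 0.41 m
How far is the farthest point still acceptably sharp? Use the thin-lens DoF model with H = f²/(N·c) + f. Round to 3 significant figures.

Hyperfocal distance H = f²/(N·c) + f = 28²/(9 × 0.043) + 28 = 784/0.387 + 28 ≈ 2053.8 mm ≈ 2.054 m.
Far limit Df = s·(H − f)/(H − s) = 410 × (2053.8 − 28) / (2053.8 − 410) = 410 × 2025.8 / 1643.8 ≈ 505.28 mm ≈ 0.505 m.

0.505 m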